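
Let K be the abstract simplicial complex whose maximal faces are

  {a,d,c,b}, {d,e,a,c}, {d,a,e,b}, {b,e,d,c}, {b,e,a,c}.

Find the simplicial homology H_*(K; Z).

H_0 = Z,  H_1 = 0,  H_2 = 0,  H_3 = Z.

K has 5 vertices, 10 edges, 10 triangles, 5 3-simplices.
rank ∂_0 = 0, rank ∂_1 = 4 ⇒ b_0 = 5 − 0 − 4 = 1; all invariant factors of ∂_1 are 1 so no torsion. So H_0 ≅ Z.
rank ∂_1 = 4, rank ∂_2 = 6 ⇒ b_1 = 10 − 4 − 6 = 0; all invariant factors of ∂_2 are 1 so no torsion. So H_1 ≅ 0.
rank ∂_2 = 6, rank ∂_3 = 4 ⇒ b_2 = 10 − 6 − 4 = 0; all invariant factors of ∂_3 are 1 so no torsion. So H_2 ≅ 0.
rank ∂_3 = 4, rank ∂_4 = 0 ⇒ b_3 = 5 − 4 − 0 = 1. So H_3 ≅ Z.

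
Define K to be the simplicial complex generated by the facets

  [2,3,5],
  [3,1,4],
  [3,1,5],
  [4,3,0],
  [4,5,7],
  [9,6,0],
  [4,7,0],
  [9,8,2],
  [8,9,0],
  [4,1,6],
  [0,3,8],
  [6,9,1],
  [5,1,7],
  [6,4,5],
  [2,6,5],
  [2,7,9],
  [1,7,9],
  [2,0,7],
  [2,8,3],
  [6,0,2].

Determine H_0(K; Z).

H_0 = Z.

Order the vertices as 0 < 1 < 2 < 3 < 4 < 5 < 6 < 7 < 8 < 9. Listing each simplex with vertices in this order, K has dimension 2 with simplices:

  0-simplices (10): [0], [1], [2], [3], [4], [5], [6], [7], [8], [9]
  1-simplices (30): (30 of them)
  2-simplices (20): (20 of them)

so the chain groups are C_0 ≅ Z^10, C_1 ≅ Z^30, C_2 ≅ Z^20.

∂_1: C_1 → C_0 sends each edge [p,q] (with p < q) to q − p.
The resulting 10×30 matrix has rank 9, and its Smith normal form has invariant factors (1,1,1,1,1,1,1,1,1).

Boundary ∂_2: C_2 → C_1 maps a triangle to the signed sum of its edges. For instance
  ∂[0,8,9] = [8,9] − [0,9] + [0,8],
  ∂[0,2,7] = [2,7] − [0,7] + [0,2].
The resulting 30×20 matrix has rank 20, and its Smith normal form has invariant factors (1,1,1,1,1,1,1,1,1,1,1,1,1,1,1,1,1,1,1,2).

From H_k ≅ ker(∂_k) / im(∂_{k+1}) we obtain:

  H_0: rank C_0 − rank ∂_1 = 10 − 9 = 1, and the invariant factors of ∂_1 are all 1, so H_0 = Z.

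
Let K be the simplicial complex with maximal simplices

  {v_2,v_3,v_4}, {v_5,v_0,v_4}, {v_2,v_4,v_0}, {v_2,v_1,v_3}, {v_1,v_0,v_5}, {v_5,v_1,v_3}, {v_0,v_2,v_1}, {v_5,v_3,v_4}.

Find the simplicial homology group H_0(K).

Order the vertices as v_0 < v_1 < v_2 < v_3 < v_4 < v_5. Listing each simplex with vertices in this order, K has dimension 2 with simplices:

  0-simplices (6): [v_0], [v_1], [v_2], [v_3], [v_4], [v_5]
  1-simplices (12): [v_0,v_1], [v_0,v_2], [v_0,v_4], [v_0,v_5], [v_1,v_2], [v_1,v_3], [v_1,v_5], [v_2,v_3], [v_2,v_4], [v_3,v_4], [v_3,v_5], [v_4,v_5]
  2-simplices (8): [v_0,v_1,v_2], [v_0,v_1,v_5], [v_0,v_2,v_4], [v_0,v_4,v_5], [v_1,v_2,v_3], [v_1,v_3,v_5], [v_2,v_3,v_4], [v_3,v_4,v_5]

so the chain groups are C_0 ≅ Z^6, C_1 ≅ Z^12, C_2 ≅ Z^8.

The boundary map ∂_1: C_1 → C_0 maps an edge to its endpoints' difference, ∂[p,q] = q − p. For instance
  ∂[v_0,v_5] = [v_5] − [v_0].
The 6×12 boundary matrix has rank 5 and Smith normal form diag(1,1,1,1,1).

The boundary map ∂_2: C_2 → C_1 sends each 2-simplex [p,q,r] to [q,r] − [p,r] + [p,q]. For instance
  ∂[v_0,v_2,v_4] = [v_2,v_4] − [v_0,v_4] + [v_0,v_2],
  ∂[v_0,v_1,v_5] = [v_1,v_5] − [v_0,v_5] + [v_0,v_1].
This gives a 12×8 integer matrix of rank 7; reducing to Smith normal form yields diagonal entries (1,1,1,1,1,1,1).

Reading off H_k = ker ∂_k / im ∂_{k+1}:

  H_0: rank C_0 − rank ∂_1 = 6 − 5 = 1, and the invariant factors of ∂_1 are all 1, so H_0 = Z.

H_0 = Z.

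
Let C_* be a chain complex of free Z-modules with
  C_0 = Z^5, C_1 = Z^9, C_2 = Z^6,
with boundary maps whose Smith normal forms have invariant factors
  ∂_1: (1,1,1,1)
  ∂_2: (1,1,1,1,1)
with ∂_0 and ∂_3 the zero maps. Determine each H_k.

H_0: b_0 = 5 − 0 − 4 = 1; torsion from ∂_1 factors > 1: none. So H_0 ≅ Z.
H_1: b_1 = 9 − 4 − 5 = 0; torsion from ∂_2 factors > 1: none. So H_1 ≅ 0.
H_2: b_2 = 6 − 5 − 0 = 1; torsion from ∂_3 factors > 1: none. So H_2 ≅ Z.

H_0 ≅ Z,  H_1 = 0,  H_2 ≅ Z.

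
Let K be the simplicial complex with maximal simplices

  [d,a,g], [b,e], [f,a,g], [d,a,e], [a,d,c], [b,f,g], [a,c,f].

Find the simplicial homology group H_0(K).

We work with the vertex ordering a < b < c < d < e < f < g. The simplices of K, each written with vertices in increasing order, are:

  0-simplices (7): a, b, c, d, e, f, g
  1-simplices (13): ac, ad, ae, af, ag, be, bf, bg, cd, cf, de, dg, fg
  2-simplices (6): acd, acf, ade, adg, afg, bfg

Hence C_0 ≅ Z^7, C_1 ≅ Z^13, C_2 ≅ Z^6.

∂_1: C_1 → C_0 is given by ∂[p,q] = [q] − [p].
As a 7×13 matrix over Z this has rank 6, with invariant factors (1,1,1,1,1,1).

Boundary ∂_2: C_2 → C_1 acts by ∂[p,q,r] = [q,r] − [p,r] + [p,q]. For instance
  ∂afg = fg − ag + af,
  ∂bfg = fg − bg + bf.
As a 13×6 matrix over Z this has rank 6, with invariant factors (1,1,1,1,1,1).

Computing H_k = (kernel of ∂_k) / (image of ∂_{k+1}):

  H_0: rank C_0 − rank ∂_1 = 7 − 6 = 1, and the invariant factors of ∂_1 are all 1, so H_0 ≅ Z.

H_0 ≅ Z.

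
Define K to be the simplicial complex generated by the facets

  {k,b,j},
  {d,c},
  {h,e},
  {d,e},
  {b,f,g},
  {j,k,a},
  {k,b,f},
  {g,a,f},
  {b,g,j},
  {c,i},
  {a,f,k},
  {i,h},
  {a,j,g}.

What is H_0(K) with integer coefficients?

Take the total order a < b < c < d < e < f < g < h < i < j < k on the vertex set. Then K (dimension 2) consists of the simplices:

  0-simplices (11): a, b, c, d, e, f, g, h, i, j, k
  1-simplices (17): af, ag, aj, ak, bf, bg, bj, bk, cd, ci, de, eh, fg, fk, gj, hi, jk
  2-simplices (8): afg, afk, agj, ajk, bfg, bfk, bgj, bjk

Hence C_0 ≅ Z^11, C_1 ≅ Z^17, C_2 ≅ Z^8.

∂_1: C_1 → C_0 is given by ∂[p,q] = [q] − [p]. For instance
  ∂ag = g − a.
The resulting 11×17 matrix has rank 9, and its Smith normal form has invariant factors (1,1,1,1,1,1,1,1,1).

∂_2: C_2 → C_1 sends each 2-simplex [p,q,r] to [q,r] − [p,r] + [p,q]. For instance
  ∂afg = fg − ag + af,
  ∂afk = fk − ak + af.
The resulting 17×8 matrix has rank 7, and its Smith normal form has invariant factors (1,1,1,1,1,1,1).

Now H_k = ker ∂_k / im ∂_{k+1}, so:

  H_0: rank C_0 − rank ∂_1 = 11 − 9 = 2, and the invariant factors of ∂_1 are all 1, so H_0 ≅ Z^2.

(K is a triangulation of the disjoint union of the circle S^1 and the 2-sphere S^2.)

H_0 ≅ Z^2.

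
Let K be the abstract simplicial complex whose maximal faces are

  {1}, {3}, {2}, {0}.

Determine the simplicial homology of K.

H_0 = Z^4.

K has 4 vertices.
rank ∂_0 = 0, rank ∂_1 = 0 ⇒ b_0 = 4 − 0 − 0 = 4. So H_0 = Z^4.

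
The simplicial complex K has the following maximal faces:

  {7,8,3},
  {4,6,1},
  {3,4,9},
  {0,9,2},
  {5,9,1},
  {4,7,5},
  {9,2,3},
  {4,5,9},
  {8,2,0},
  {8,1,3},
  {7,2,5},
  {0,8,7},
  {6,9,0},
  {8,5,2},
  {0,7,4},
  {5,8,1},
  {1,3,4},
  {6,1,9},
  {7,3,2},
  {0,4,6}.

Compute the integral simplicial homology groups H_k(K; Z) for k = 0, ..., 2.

We work with the vertex ordering 0 < 1 < 2 < 3 < 4 < 5 < 6 < 7 < 8 < 9. The simplices of K, each written with vertices in increasing order, are:

  0-simplices (10): [0], [1], [2], [3], [4], [5], [6], [7], [8], [9]
  1-simplices (30): (30 of them)
  2-simplices (20): (20 of them)

giving chain groups C_0 ≅ Z^10, C_1 ≅ Z^30, C_2 ≅ Z^20.

Boundary ∂_1: C_1 → C_0 is given by ∂[p,q] = [q] − [p].
The 10×30 boundary matrix has rank 9 and Smith normal form diag(1,1,1,1,1,1,1,1,1).

∂_2: C_2 → C_1 maps a triangle to the signed sum of its edges. For instance
  ∂[1,3,8] = [3,8] − [1,8] + [1,3],
  ∂[2,5,8] = [5,8] − [2,8] + [2,5].
The resulting 30×20 matrix has rank 20, and its Smith normal form has invariant factors (1,1,1,1,1,1,1,1,1,1,1,1,1,1,1,1,1,1,1,2).

Now H_k = ker ∂_k / im ∂_{k+1}, so:

  H_0: rank C_0 − rank ∂_1 = 10 − 9 = 1, and the invariant factors of ∂_1 are all 1, so H_0 ≅ Z.
  H_1: rank ker ∂_1 − rank ∂_2 = (30 − 9) − 20 = 1, and ∂_2 has invariant factor 2 > 1, so H_1 ≅ Z ⊕ Z_2.
  H_2: rank ker ∂_2 − rank ∂_3 = (20 − 20) − 0 = 0, and there is no ∂_3, so H_2 ≅ 0.

As a check, the Euler characteristic is 10 − 30 + 20 = 0, which agrees with 1 − 1 + 0 = 0.

H_0 ≅ Z,  H_1 ≅ Z ⊕ Z_2,  H_2 = 0.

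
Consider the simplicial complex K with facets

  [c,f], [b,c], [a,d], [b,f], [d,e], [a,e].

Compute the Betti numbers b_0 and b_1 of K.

b_0 = 2, b_1 = 2.

K has 6 vertices, 6 edges.
rank ∂_0 = 0, rank ∂_1 = 4 ⇒ b_0 = 6 − 0 − 4 = 2; all invariant factors of ∂_1 are 1 so no torsion. So H_0 ≅ Z^2.
rank ∂_1 = 4, rank ∂_2 = 0 ⇒ b_1 = 6 − 4 − 0 = 2. So H_1 ≅ Z^2.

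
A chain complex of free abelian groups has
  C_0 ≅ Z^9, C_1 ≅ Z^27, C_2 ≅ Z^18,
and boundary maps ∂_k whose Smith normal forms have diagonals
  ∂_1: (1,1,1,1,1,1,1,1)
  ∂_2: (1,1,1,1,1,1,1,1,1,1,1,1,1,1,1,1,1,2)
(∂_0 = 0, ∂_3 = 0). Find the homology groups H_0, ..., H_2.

H_0 = Z,  H_1 = Z ⊕ Z/2Z,  H_2 = 0.

H_0: b_0 = 9 − 0 − 8 = 1; torsion from ∂_1 factors > 1: none. So H_0 = Z.
H_1: b_1 = 27 − 8 − 18 = 1; torsion from ∂_2 factors > 1: [2]. So H_1 = Z ⊕ Z/2Z.
H_2: b_2 = 18 − 18 − 0 = 0; torsion from ∂_3 factors > 1: none. So H_2 = 0.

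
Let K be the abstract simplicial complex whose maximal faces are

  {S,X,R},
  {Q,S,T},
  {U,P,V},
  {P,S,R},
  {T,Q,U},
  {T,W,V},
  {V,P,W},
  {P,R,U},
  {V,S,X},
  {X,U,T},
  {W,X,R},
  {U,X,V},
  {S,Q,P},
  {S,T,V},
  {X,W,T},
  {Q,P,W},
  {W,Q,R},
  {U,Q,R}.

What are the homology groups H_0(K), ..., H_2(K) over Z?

H_0 = Z,  H_1 = Z ⊕ Z/2Z,  H_2 = 0.

We work with the vertex ordering P < Q < R < S < T < U < V < W < X. The simplices of K, each written with vertices in increasing order, are:

  0-simplices (9): P, Q, R, S, T, U, V, W, X
  1-simplices (27): PQ, PR, PS, PU, PV, PW, QR, QS, QT, QU, QW, RS, RU, RW, RX, ST, SV, SX, TU, TV, TW, TX, UV, UX, VW, VX, WX
  2-simplices (18): PQS, PQW, PRS, PRU, PUV, PVW, QRU, QRW, QST, QTU, RSX, RWX, STV, SVX, TUX, TVW, TWX, UVX

so the chain groups are C_0 ≅ Z^9, C_1 ≅ Z^27, C_2 ≅ Z^18.

∂_1: C_1 → C_0 is given by ∂[p,q] = [q] − [p].
This gives a 9×27 integer matrix of rank 8; reducing to Smith normal form yields diagonal entries (1,1,1,1,1,1,1,1).

∂_2: C_2 → C_1 maps a triangle to the signed sum of its edges. For instance
  ∂TVW = VW − TW + TV,
  ∂PRU = RU − PU + PR.
As a 27×18 matrix over Z this has rank 18, with invariant factors (1,1,1,1,1,1,1,1,1,1,1,1,1,1,1,1,1,2).

Now H_k = ker ∂_k / im ∂_{k+1}, so:

  H_0: rank C_0 − rank ∂_1 = 9 − 8 = 1, and the invariant factors of ∂_1 are all 1, so H_0 = Z.
  H_1: rank ker ∂_1 − rank ∂_2 = (27 − 8) − 18 = 1, and ∂_2 has invariant factor 2 > 1, so H_1 = Z ⊕ Z/2Z.
  H_2: rank ker ∂_2 − rank ∂_3 = (18 − 18) − 0 = 0, and there is no ∂_3, so H_2 = 0.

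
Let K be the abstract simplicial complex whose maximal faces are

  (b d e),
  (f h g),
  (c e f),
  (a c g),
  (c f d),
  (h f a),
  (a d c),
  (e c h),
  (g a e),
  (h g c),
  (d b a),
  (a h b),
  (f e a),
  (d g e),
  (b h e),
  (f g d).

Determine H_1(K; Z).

H_1 ≅ Z^2.

Fix the vertex order a < b < c < d < e < f < g < h and write every simplex with vertices in increasing order. Then dim K = 2 and the simplices of K are:

  0-simplices (8): a, b, c, d, e, f, g, h
  1-simplices (24): ab, ac, ad, ae, af, ag, ah, bd, be, bh, cd, ce, cf, cg, ch, de, df, dg, ef, eg, eh, fg, fh, gh
  2-simplices (16): abd, abh, acd, acg, aef, aeg, afh, bde, beh, cdf, cef, ceh, cgh, deg, dfg, fgh

Hence C_0 ≅ Z^8, C_1 ≅ Z^24, C_2 ≅ Z^16.

The boundary map ∂_1: C_1 → C_0 maps an edge to its endpoints' difference, ∂[p,q] = q − p. For instance
  ∂ah = h − a.
This gives a 8×24 integer matrix of rank 7; reducing to Smith normal form yields diagonal entries (1,1,1,1,1,1,1).

∂_2: C_2 → C_1 maps a triangle to the signed sum of its edges. For instance
  ∂abd = bd − ad + ab,
  ∂aeg = eg − ag + ae.
As a 24×16 matrix over Z this has rank 15, with invariant factors (1,1,1,1,1,1,1,1,1,1,1,1,1,1,1).

Now H_k = ker ∂_k / im ∂_{k+1}, so:

  H_1: rank ker ∂_1 − rank ∂_2 = (24 − 7) − 15 = 2, and the invariant factors of ∂_2 are all 1, so H_1 = Z^2.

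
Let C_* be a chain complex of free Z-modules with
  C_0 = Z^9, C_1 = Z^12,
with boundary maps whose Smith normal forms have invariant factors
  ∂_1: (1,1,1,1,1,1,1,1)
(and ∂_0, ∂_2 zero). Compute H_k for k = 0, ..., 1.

H_0 = Z,  H_1 = Z^4.

H_0: b_0 = 9 − 0 − 8 = 1; torsion from ∂_1 factors > 1: none. So H_0 = Z.
H_1: b_1 = 12 − 8 − 0 = 4; torsion from ∂_2 factors > 1: none. So H_1 = Z^4.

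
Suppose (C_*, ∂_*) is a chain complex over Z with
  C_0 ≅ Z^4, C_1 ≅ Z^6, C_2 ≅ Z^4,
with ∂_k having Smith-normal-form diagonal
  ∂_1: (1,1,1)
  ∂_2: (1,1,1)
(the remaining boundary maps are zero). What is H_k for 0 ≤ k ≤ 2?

H_0 ≅ Z,  H_1 = 0,  H_2 ≅ Z.

H_0: b_0 = 4 − 0 − 3 = 1; torsion from ∂_1 factors > 1: none. So H_0 ≅ Z.
H_1: b_1 = 6 − 3 − 3 = 0; torsion from ∂_2 factors > 1: none. So H_1 ≅ 0.
H_2: b_2 = 4 − 3 − 0 = 1; torsion from ∂_3 factors > 1: none. So H_2 ≅ Z.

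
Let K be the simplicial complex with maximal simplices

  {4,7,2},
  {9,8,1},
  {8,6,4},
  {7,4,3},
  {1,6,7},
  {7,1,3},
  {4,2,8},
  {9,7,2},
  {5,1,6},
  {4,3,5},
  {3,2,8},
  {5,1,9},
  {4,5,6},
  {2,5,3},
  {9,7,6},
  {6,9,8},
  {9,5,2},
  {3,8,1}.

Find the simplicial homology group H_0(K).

Order the vertices as 1 < 2 < 3 < 4 < 5 < 6 < 7 < 8 < 9. Listing each simplex with vertices in this order, K has dimension 2 with simplices:

  0-simplices (9): [1], [2], [3], [4], [5], [6], [7], [8], [9]
  1-simplices (27): (27 of them)
  2-simplices (18): [1,3,7], [1,3,8], [1,5,6], [1,5,9], [1,6,7], [1,8,9], [2,3,5], [2,3,8], [2,4,7], [2,4,8], [2,5,9], [2,7,9], [3,4,5], [3,4,7], [4,5,6], [4,6,8], [6,7,9], [6,8,9]

so the chain groups are C_0 ≅ Z^9, C_1 ≅ Z^27, C_2 ≅ Z^18.

∂_1: C_1 → C_0 sends each edge [p,q] (with p < q) to q − p. For instance
  ∂[2,5] = [5] − [2].
As a 9×27 matrix over Z this has rank 8, with invariant factors (1,1,1,1,1,1,1,1).

The boundary map ∂_2: C_2 → C_1 sends each 2-simplex [p,q,r] to [q,r] − [p,r] + [p,q]. For instance
  ∂[2,3,8] = [3,8] − [2,8] + [2,3],
  ∂[1,3,7] = [3,7] − [1,7] + [1,3].
The 27×18 boundary matrix has rank 18 and Smith normal form diag(1,1,1,1,1,1,1,1,1,1,1,1,1,1,1,1,1,2).

From H_k ≅ ker(∂_k) / im(∂_{k+1}) we obtain:

  H_0: rank C_0 − rank ∂_1 = 9 − 8 = 1, and the invariant factors of ∂_1 are all 1, so H_0 = Z.

(K is a triangulation of the Klein bottle.)

H_0 = Z.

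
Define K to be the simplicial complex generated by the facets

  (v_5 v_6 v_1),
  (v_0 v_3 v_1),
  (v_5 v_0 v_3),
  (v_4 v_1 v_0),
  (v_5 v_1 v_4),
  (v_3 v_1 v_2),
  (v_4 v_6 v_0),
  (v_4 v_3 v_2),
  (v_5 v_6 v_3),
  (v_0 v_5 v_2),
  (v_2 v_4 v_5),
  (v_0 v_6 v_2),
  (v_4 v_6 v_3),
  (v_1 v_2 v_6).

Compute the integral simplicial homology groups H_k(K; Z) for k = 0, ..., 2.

H_0 ≅ Z,  H_1 ≅ Z^2,  H_2 ≅ Z.

K has 7 vertices, 21 edges, 14 triangles.
rank ∂_0 = 0, rank ∂_1 = 6 ⇒ b_0 = 7 − 0 − 6 = 1; all invariant factors of ∂_1 are 1 so no torsion. So H_0 ≅ Z.
rank ∂_1 = 6, rank ∂_2 = 13 ⇒ b_1 = 21 − 6 − 13 = 2; all invariant factors of ∂_2 are 1 so no torsion. So H_1 ≅ Z^2.
rank ∂_2 = 13, rank ∂_3 = 0 ⇒ b_2 = 14 − 13 − 0 = 1. So H_2 ≅ Z.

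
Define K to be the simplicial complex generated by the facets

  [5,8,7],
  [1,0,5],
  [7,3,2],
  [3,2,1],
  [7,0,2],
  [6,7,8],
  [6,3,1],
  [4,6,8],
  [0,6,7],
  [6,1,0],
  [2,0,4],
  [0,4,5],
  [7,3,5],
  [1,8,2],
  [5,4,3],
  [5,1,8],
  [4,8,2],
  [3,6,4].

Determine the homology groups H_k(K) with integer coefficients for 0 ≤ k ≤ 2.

H_0 ≅ Z,  H_1 ≅ Z^2,  H_2 ≅ Z.

We work with the vertex ordering 0 < 1 < 2 < 3 < 4 < 5 < 6 < 7 < 8. The simplices of K, each written with vertices in increasing order, are:

  0-simplices (9): [0], [1], [2], [3], [4], [5], [6], [7], [8]
  1-simplices (27): (27 of them)
  2-simplices (18): [0,1,5], [0,1,6], [0,2,4], [0,2,7], [0,4,5], [0,6,7], [1,2,3], [1,2,8], [1,3,6], [1,5,8], [2,3,7], [2,4,8], [3,4,5], [3,4,6], [3,5,7], [4,6,8], [5,7,8], [6,7,8]

so the chain groups are C_0 ≅ Z^9, C_1 ≅ Z^27, C_2 ≅ Z^18.

Boundary ∂_1: C_1 → C_0 maps an edge to its endpoints' difference, ∂[p,q] = q − p.
As a 9×27 matrix over Z this has rank 8, with invariant factors (1,1,1,1,1,1,1,1).

Boundary ∂_2: C_2 → C_1 acts by ∂[p,q,r] = [q,r] − [p,r] + [p,q]. For instance
  ∂[1,5,8] = [5,8] − [1,8] + [1,5],
  ∂[0,4,5] = [4,5] − [0,5] + [0,4].
The 27×18 boundary matrix has rank 17 and Smith normal form diag(1,1,1,1,1,1,1,1,1,1,1,1,1,1,1,1,1).

Now H_k = ker ∂_k / im ∂_{k+1}, so:

  H_0: rank C_0 − rank ∂_1 = 9 − 8 = 1, and the invariant factors of ∂_1 are all 1, so H_0 ≅ Z.
  H_1: rank ker ∂_1 − rank ∂_2 = (27 − 8) − 17 = 2, and the invariant factors of ∂_2 are all 1, so H_1 ≅ Z^2.
  H_2: rank ker ∂_2 − rank ∂_3 = (18 − 17) − 0 = 1, and there is no ∂_3, so H_2 ≅ Z.

(K is a triangulation of the torus T^2.)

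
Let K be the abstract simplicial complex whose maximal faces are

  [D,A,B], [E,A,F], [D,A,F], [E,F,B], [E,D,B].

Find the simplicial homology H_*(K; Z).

H_0 ≅ Z,  H_1 ≅ Z,  H_2 = 0.

Order the vertices as A < B < D < E < F. Listing each simplex with vertices in this order, K has dimension 2 with simplices:

  0-simplices (5): A, B, D, E, F
  1-simplices (10): AB, AD, AE, AF, BD, BE, BF, DE, DF, EF
  2-simplices (5): ABD, ADF, AEF, BDE, BEF

Hence C_0 ≅ Z^5, C_1 ≅ Z^10, C_2 ≅ Z^5.

The boundary map ∂_1: C_1 → C_0 sends each edge [p,q] (with p < q) to q − p.
This gives a 5×10 integer matrix of rank 4; reducing to Smith normal form yields diagonal entries (1,1,1,1).

Boundary ∂_2: C_2 → C_1 maps a triangle to the signed sum of its edges. For instance
  ∂BDE = DE − BE + BD,
  ∂ADF = DF − AF + AD.
The 10×5 boundary matrix has rank 5 and Smith normal form diag(1,1,1,1,1).

From H_k ≅ ker(∂_k) / im(∂_{k+1}) we obtain:

  H_0: rank C_0 − rank ∂_1 = 5 − 4 = 1, and the invariant factors of ∂_1 are all 1, so H_0 = Z.
  H_1: rank ker ∂_1 − rank ∂_2 = (10 − 4) − 5 = 1, and the invariant factors of ∂_2 are all 1, so H_1 = Z.
  H_2: rank ker ∂_2 − rank ∂_3 = (5 − 5) − 0 = 0, and there is no ∂_3, so H_2 = 0.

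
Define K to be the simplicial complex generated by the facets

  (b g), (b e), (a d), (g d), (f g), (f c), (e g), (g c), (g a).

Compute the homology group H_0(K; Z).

H_0 ≅ Z.

Fix the vertex order a < b < c < d < e < f < g and write every simplex with vertices in increasing order. Then dim K = 1 and the simplices of K are:

  0-simplices (7): a, b, c, d, e, f, g
  1-simplices (9): ad, ag, be, bg, cf, cg, dg, eg, fg

giving chain groups C_0 ≅ Z^7, C_1 ≅ Z^9.

The boundary map ∂_1: C_1 → C_0 maps an edge to its endpoints' difference, ∂[p,q] = q − p. For instance
  ∂cg = g − c.
This gives a 7×9 integer matrix of rank 6; reducing to Smith normal form yields diagonal entries (1,1,1,1,1,1).

Now H_k = ker ∂_k / im ∂_{k+1}, so:

  H_0: rank C_0 − rank ∂_1 = 7 − 6 = 1, and the invariant factors of ∂_1 are all 1, so H_0 = Z.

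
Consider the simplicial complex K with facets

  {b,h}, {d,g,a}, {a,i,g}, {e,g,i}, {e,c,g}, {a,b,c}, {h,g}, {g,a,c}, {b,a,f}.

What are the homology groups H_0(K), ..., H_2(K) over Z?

H_0 = Z,  H_1 = Z,  H_2 = 0.

Take the total order a < b < c < d < e < f < g < h < i on the vertex set. Then K (dimension 2) consists of the simplices:

  0-simplices (9): a, b, c, d, e, f, g, h, i
  1-simplices (16): ab, ac, ad, af, ag, ai, bc, bf, bh, ce, cg, dg, eg, ei, gh, gi
  2-simplices (7): abc, abf, acg, adg, agi, ceg, egi

so the chain groups are C_0 ≅ Z^9, C_1 ≅ Z^16, C_2 ≅ Z^7.

Boundary ∂_1: C_1 → C_0 sends each edge [p,q] (with p < q) to q − p. For instance
  ∂ai = i − a.
As a 9×16 matrix over Z this has rank 8, with invariant factors (1,1,1,1,1,1,1,1).

Boundary ∂_2: C_2 → C_1 maps a triangle to the signed sum of its edges. For instance
  ∂adg = dg − ag + ad,
  ∂egi = gi − ei + eg.
The 16×7 boundary matrix has rank 7 and Smith normal form diag(1,1,1,1,1,1,1).

Now H_k = ker ∂_k / im ∂_{k+1}, so:

  H_0: rank C_0 − rank ∂_1 = 9 − 8 = 1, and the invariant factors of ∂_1 are all 1, so H_0 ≅ Z.
  H_1: rank ker ∂_1 − rank ∂_2 = (16 − 8) − 7 = 1, and the invariant factors of ∂_2 are all 1, so H_1 ≅ Z.
  H_2: rank ker ∂_2 − rank ∂_3 = (7 − 7) − 0 = 0, and there is no ∂_3, so H_2 ≅ 0.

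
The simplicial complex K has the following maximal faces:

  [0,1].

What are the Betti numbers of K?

We work with the vertex ordering 0 < 1. The simplices of K, each written with vertices in increasing order, are:

  0-simplices (2): [0], [1]
  1-simplices (1): [0,1]

so the chain groups are C_0 ≅ Z^2, C_1 ≅ Z^1.

Boundary ∂_1: C_1 → C_0 sends each edge [p,q] (with p < q) to q − p.
This gives a 2×1 integer matrix of rank 1; reducing to Smith normal form yields diagonal entries (1).

From H_k ≅ ker(∂_k) / im(∂_{k+1}) we obtain:

  H_0: rank C_0 − rank ∂_1 = 2 − 1 = 1, and the invariant factors of ∂_1 are all 1, so H_0 ≅ Z.
  H_1: rank ker ∂_1 − rank ∂_2 = (1 − 1) − 0 = 0, and there is no ∂_2, so H_1 ≅ 0.

As a check, the Euler characteristic is 2 − 1 = 1, which agrees with 1 − 0 = 1.

Hence the Betti numbers are b_0 = 1, b_1 = 0.

b_0 = 1, b_1 = 0.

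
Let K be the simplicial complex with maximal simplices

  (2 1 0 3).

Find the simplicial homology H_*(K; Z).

Order the vertices as 0 < 1 < 2 < 3. Listing each simplex with vertices in this order, K has dimension 3 with simplices:

  0-simplices (4): [0], [1], [2], [3]
  1-simplices (6): [0,1], [0,2], [0,3], [1,2], [1,3], [2,3]
  2-simplices (4): [0,1,2], [0,1,3], [0,2,3], [1,2,3]
  3-simplices (1): [0,1,2,3]

giving chain groups C_0 ≅ Z^4, C_1 ≅ Z^6, C_2 ≅ Z^4, C_3 ≅ Z^1.

∂_1: C_1 → C_0 maps an edge to its endpoints' difference, ∂[p,q] = q − p. For instance
  ∂[2,3] = [3] − [2].
The resulting 4×6 matrix has rank 3, and its Smith normal form has invariant factors (1,1,1).

The boundary map ∂_2: C_2 → C_1 acts by ∂[p,q,r] = [q,r] − [p,r] + [p,q]. For instance
  ∂[0,1,3] = [1,3] − [0,3] + [0,1],
  ∂[1,2,3] = [2,3] − [1,3] + [1,2].
The resulting 6×4 matrix has rank 3, and its Smith normal form has invariant factors (1,1,1).

The boundary map ∂_3: C_3 → C_2 sends each 3-simplex σ to the alternating sum Σ_i (−1)^i (σ with its i-th vertex removed). For instance
  ∂[0,1,2,3] = [1,2,3] − [0,2,3] + [0,1,3] − [0,1,2].
The resulting 4×1 matrix has rank 1, and its Smith normal form has invariant factors (1).

Reading off H_k = ker ∂_k / im ∂_{k+1}:

  H_0: rank C_0 − rank ∂_1 = 4 − 3 = 1, and the invariant factors of ∂_1 are all 1, so H_0 ≅ Z.
  H_1: rank ker ∂_1 − rank ∂_2 = (6 − 3) − 3 = 0, and the invariant factors of ∂_2 are all 1, so H_1 ≅ 0.
  H_2: rank ker ∂_2 − rank ∂_3 = (4 − 3) − 1 = 0, and the invariant factors of ∂_3 are all 1, so H_2 ≅ 0.
  H_3: rank ker ∂_3 − rank ∂_4 = (1 − 1) − 0 = 0, and there is no ∂_4, so H_3 ≅ 0.

As a check, the Euler characteristic is 4 − 6 + 4 − 1 = 1, which agrees with 1 − 0 + 0 − 0 = 1.
(K is a triangulation of the 3-simplex.)

H_0 ≅ Z,  H_1 = 0,  H_2 = 0,  H_3 = 0.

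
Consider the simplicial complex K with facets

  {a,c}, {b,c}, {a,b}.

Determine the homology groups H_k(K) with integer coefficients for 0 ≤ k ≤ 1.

H_0 ≅ Z,  H_1 ≅ Z.

Order the vertices as a < b < c. Listing each simplex with vertices in this order, K has dimension 1 with simplices:

  0-simplices (3): a, b, c
  1-simplices (3): ab, ac, bc

so the chain groups are C_0 ≅ Z^3, C_1 ≅ Z^3.

∂_1: C_1 → C_0 sends each edge [p,q] (with p < q) to q − p.
This gives a 3×3 integer matrix of rank 2; reducing to Smith normal form yields diagonal entries (1,1).

From H_k ≅ ker(∂_k) / im(∂_{k+1}) we obtain:

  H_0: rank C_0 − rank ∂_1 = 3 − 2 = 1, and the invariant factors of ∂_1 are all 1, so H_0 = Z.
  H_1: rank ker ∂_1 − rank ∂_2 = (3 − 2) − 0 = 1, and there is no ∂_2, so H_1 = Z.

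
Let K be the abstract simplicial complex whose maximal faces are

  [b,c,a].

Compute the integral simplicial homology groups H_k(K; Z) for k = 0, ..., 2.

Take the total order a < b < c on the vertex set. Then K (dimension 2) consists of the simplices:

  0-simplices (3): a, b, c
  1-simplices (3): ab, ac, bc
  2-simplices (1): abc

Hence C_0 ≅ Z^3, C_1 ≅ Z^3, C_2 ≅ Z^1.

∂_1: C_1 → C_0 sends each edge [p,q] (with p < q) to q − p. For instance
  ∂ac = c − a.
As a 3×3 matrix over Z this has rank 2, with invariant factors (1,1).

The boundary map ∂_2: C_2 → C_1 acts by ∂[p,q,r] = [q,r] − [p,r] + [p,q]. For instance
  ∂abc = bc − ac + ab.
This gives a 3×1 integer matrix of rank 1; reducing to Smith normal form yields diagonal entries (1).

From H_k ≅ ker(∂_k) / im(∂_{k+1}) we obtain:

  H_0: rank C_0 − rank ∂_1 = 3 − 2 = 1, and the invariant factors of ∂_1 are all 1, so H_0 = Z.
  H_1: rank ker ∂_1 − rank ∂_2 = (3 − 2) − 1 = 0, and the invariant factors of ∂_2 are all 1, so H_1 = 0.
  H_2: rank ker ∂_2 − rank ∂_3 = (1 − 1) − 0 = 0, and there is no ∂_3, so H_2 = 0.

(K is a triangulation of the 2-simplex.)

H_0 = Z,  H_1 = 0,  H_2 = 0.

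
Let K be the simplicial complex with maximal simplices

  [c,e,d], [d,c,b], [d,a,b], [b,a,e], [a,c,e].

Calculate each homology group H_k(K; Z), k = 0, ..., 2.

H_0 ≅ Z,  H_1 ≅ Z,  H_2 = 0.

Fix the vertex order a < b < c < d < e and write every simplex with vertices in increasing order. Then dim K = 2 and the simplices of K are:

  0-simplices (5): a, b, c, d, e
  1-simplices (10): ab, ac, ad, ae, bc, bd, be, cd, ce, de
  2-simplices (5): abd, abe, ace, bcd, cde

Hence C_0 ≅ Z^5, C_1 ≅ Z^10, C_2 ≅ Z^5.

Boundary ∂_1: C_1 → C_0 is given by ∂[p,q] = [q] − [p]. For instance
  ∂bc = c − b.
The 5×10 boundary matrix has rank 4 and Smith normal form diag(1,1,1,1).

Boundary ∂_2: C_2 → C_1 sends each 2-simplex [p,q,r] to [q,r] − [p,r] + [p,q]. For instance
  ∂abe = be − ae + ab,
  ∂ace = ce − ae + ac.
This gives a 10×5 integer matrix of rank 5; reducing to Smith normal form yields diagonal entries (1,1,1,1,1).

From H_k ≅ ker(∂_k) / im(∂_{k+1}) we obtain:

  H_0: rank C_0 − rank ∂_1 = 5 − 4 = 1, and the invariant factors of ∂_1 are all 1, so H_0 ≅ Z.
  H_1: rank ker ∂_1 − rank ∂_2 = (10 − 4) − 5 = 1, and the invariant factors of ∂_2 are all 1, so H_1 ≅ Z.
  H_2: rank ker ∂_2 − rank ∂_3 = (5 − 5) − 0 = 0, and there is no ∂_3, so H_2 ≅ 0.

As a check, the Euler characteristic is 5 − 10 + 5 = 0, which agrees with 1 − 1 + 0 = 0.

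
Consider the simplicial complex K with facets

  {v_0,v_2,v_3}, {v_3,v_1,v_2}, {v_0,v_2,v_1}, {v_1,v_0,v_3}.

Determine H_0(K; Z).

H_0 ≅ Z.

Order the vertices as v_0 < v_1 < v_2 < v_3. Listing each simplex with vertices in this order, K has dimension 2 with simplices:

  0-simplices (4): [v_0], [v_1], [v_2], [v_3]
  1-simplices (6): [v_0,v_1], [v_0,v_2], [v_0,v_3], [v_1,v_2], [v_1,v_3], [v_2,v_3]
  2-simplices (4): [v_0,v_1,v_2], [v_0,v_1,v_3], [v_0,v_2,v_3], [v_1,v_2,v_3]

giving chain groups C_0 ≅ Z^4, C_1 ≅ Z^6, C_2 ≅ Z^4.

The boundary map ∂_1: C_1 → C_0 sends each edge [p,q] (with p < q) to q − p. For instance
  ∂[v_1,v_2] = [v_2] − [v_1].
The 4×6 boundary matrix has rank 3 and Smith normal form diag(1,1,1).

∂_2: C_2 → C_1 maps a triangle to the signed sum of its edges. For instance
  ∂[v_0,v_1,v_3] = [v_1,v_3] − [v_0,v_3] + [v_0,v_1],
  ∂[v_0,v_2,v_3] = [v_2,v_3] − [v_0,v_3] + [v_0,v_2].
The 6×4 boundary matrix has rank 3 and Smith normal form diag(1,1,1).

From H_k ≅ ker(∂_k) / im(∂_{k+1}) we obtain:

  H_0: rank C_0 − rank ∂_1 = 4 − 3 = 1, and the invariant factors of ∂_1 are all 1, so H_0 = Z.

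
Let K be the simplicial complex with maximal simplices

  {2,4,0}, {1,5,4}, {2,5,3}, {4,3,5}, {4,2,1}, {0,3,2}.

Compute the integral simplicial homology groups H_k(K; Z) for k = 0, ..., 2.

Take the total order 0 < 1 < 2 < 3 < 4 < 5 on the vertex set. Then K (dimension 2) consists of the simplices:

  0-simplices (6): [0], [1], [2], [3], [4], [5]
  1-simplices (12): [0,2], [0,3], [0,4], [1,2], [1,4], [1,5], [2,3], [2,4], [2,5], [3,4], [3,5], [4,5]
  2-simplices (6): [0,2,3], [0,2,4], [1,2,4], [1,4,5], [2,3,5], [3,4,5]

so the chain groups are C_0 ≅ Z^6, C_1 ≅ Z^12, C_2 ≅ Z^6.

∂_1: C_1 → C_0 sends each edge [p,q] (with p < q) to q − p. For instance
  ∂[1,5] = [5] − [1].
This gives a 6×12 integer matrix of rank 5; reducing to Smith normal form yields diagonal entries (1,1,1,1,1).

Boundary ∂_2: C_2 → C_1 acts by ∂[p,q,r] = [q,r] − [p,r] + [p,q]. For instance
  ∂[0,2,4] = [2,4] − [0,4] + [0,2],
  ∂[2,3,5] = [3,5] − [2,5] + [2,3].
This gives a 12×6 integer matrix of rank 6; reducing to Smith normal form yields diagonal entries (1,1,1,1,1,1).

Reading off H_k = ker ∂_k / im ∂_{k+1}:

  H_0: rank C_0 − rank ∂_1 = 6 − 5 = 1, and the invariant factors of ∂_1 are all 1, so H_0 = Z.
  H_1: rank ker ∂_1 − rank ∂_2 = (12 − 5) − 6 = 1, and the invariant factors of ∂_2 are all 1, so H_1 = Z.
  H_2: rank ker ∂_2 − rank ∂_3 = (6 − 6) − 0 = 0, and there is no ∂_3, so H_2 = 0.

H_0 = Z,  H_1 = Z,  H_2 = 0.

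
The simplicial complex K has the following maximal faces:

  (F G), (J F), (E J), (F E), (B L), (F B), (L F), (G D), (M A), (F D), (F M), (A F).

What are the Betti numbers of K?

Take the total order A < B < D < E < F < G < J < L < M on the vertex set. Then K (dimension 1) consists of the simplices:

  0-simplices (9): A, B, D, E, F, G, J, L, M
  1-simplices (12): AF, AM, BF, BL, DF, DG, EF, EJ, FG, FJ, FL, FM

so the chain groups are C_0 ≅ Z^9, C_1 ≅ Z^12.

The boundary map ∂_1: C_1 → C_0 sends each edge [p,q] (with p < q) to q − p. For instance
  ∂EJ = J − E.
This gives a 9×12 integer matrix of rank 8; reducing to Smith normal form yields diagonal entries (1,1,1,1,1,1,1,1).

Now H_k = ker ∂_k / im ∂_{k+1}, so:

  H_0: rank C_0 − rank ∂_1 = 9 − 8 = 1, and the invariant factors of ∂_1 are all 1, so H_0 ≅ Z.
  H_1: rank ker ∂_1 − rank ∂_2 = (12 − 8) − 0 = 4, and there is no ∂_2, so H_1 ≅ Z^4.

As a check, the Euler characteristic is 9 − 12 = -3, which agrees with 1 − 4 = -3.
(K is a triangulation of a wedge of 4 circles.)

Hence the Betti numbers are b_0 = 1, b_1 = 4.

b_0 = 1, b_1 = 4.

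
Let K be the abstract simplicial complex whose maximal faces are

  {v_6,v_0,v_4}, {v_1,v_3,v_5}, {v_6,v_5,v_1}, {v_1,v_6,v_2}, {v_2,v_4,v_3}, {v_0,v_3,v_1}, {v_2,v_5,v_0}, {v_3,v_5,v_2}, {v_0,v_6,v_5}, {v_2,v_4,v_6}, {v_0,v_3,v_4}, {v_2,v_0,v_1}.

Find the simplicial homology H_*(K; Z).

H_0 = Z,  H_1 = Z/2,  H_2 = 0.

Fix the vertex order v_0 < v_1 < v_2 < v_3 < v_4 < v_5 < v_6 and write every simplex with vertices in increasing order. Then dim K = 2 and the simplices of K are:

  0-simplices (7): [v_0], [v_1], [v_2], [v_3], [v_4], [v_5], [v_6]
  1-simplices (18): (18 of them)
  2-simplices (12): (12 of them)

so the chain groups are C_0 ≅ Z^7, C_1 ≅ Z^18, C_2 ≅ Z^12.

The boundary map ∂_1: C_1 → C_0 sends each edge [p,q] (with p < q) to q − p. For instance
  ∂[v_2,v_3] = [v_3] − [v_2].
The 7×18 boundary matrix has rank 6 and Smith normal form diag(1,1,1,1,1,1).

The boundary map ∂_2: C_2 → C_1 maps a triangle to the signed sum of its edges. For instance
  ∂[v_0,v_4,v_6] = [v_4,v_6] − [v_0,v_6] + [v_0,v_4],
  ∂[v_2,v_4,v_6] = [v_4,v_6] − [v_2,v_6] + [v_2,v_4].
This gives a 18×12 integer matrix of rank 12; reducing to Smith normal form yields diagonal entries (1,1,1,1,1,1,1,1,1,1,1,2).

Now H_k = ker ∂_k / im ∂_{k+1}, so:

  H_0: rank C_0 − rank ∂_1 = 7 − 6 = 1, and the invariant factors of ∂_1 are all 1, so H_0 = Z.
  H_1: rank ker ∂_1 − rank ∂_2 = (18 − 6) − 12 = 0, and ∂_2 has invariant factor 2 > 1, so H_1 = Z/2.
  H_2: rank ker ∂_2 − rank ∂_3 = (12 − 12) − 0 = 0, and there is no ∂_3, so H_2 = 0.

As a check, the Euler characteristic is 7 − 18 + 12 = 1, which agrees with 1 − 0 + 0 = 1.
(K is a triangulation of the real projective plane RP^2.)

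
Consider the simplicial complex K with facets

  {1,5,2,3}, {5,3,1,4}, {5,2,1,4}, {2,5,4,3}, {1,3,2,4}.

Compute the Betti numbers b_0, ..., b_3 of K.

b_0 = 1, b_1 = 0, b_2 = 0, b_3 = 1.

Order the vertices as 1 < 2 < 3 < 4 < 5. Listing each simplex with vertices in this order, K has dimension 3 with simplices:

  0-simplices (5): [1], [2], [3], [4], [5]
  1-simplices (10): [1,2], [1,3], [1,4], [1,5], [2,3], [2,4], [2,5], [3,4], [3,5], [4,5]
  2-simplices (10): [1,2,3], [1,2,4], [1,2,5], [1,3,4], [1,3,5], [1,4,5], [2,3,4], [2,3,5], [2,4,5], [3,4,5]
  3-simplices (5): [1,2,3,4], [1,2,3,5], [1,2,4,5], [1,3,4,5], [2,3,4,5]

Hence C_0 ≅ Z^5, C_1 ≅ Z^10, C_2 ≅ Z^10, C_3 ≅ Z^5.

∂_1: C_1 → C_0 sends each edge [p,q] (with p < q) to q − p. For instance
  ∂[3,4] = [4] − [3].
As a 5×10 matrix over Z this has rank 4, with invariant factors (1,1,1,1).

The boundary map ∂_2: C_2 → C_1 sends each 2-simplex [p,q,r] to [q,r] − [p,r] + [p,q]. For instance
  ∂[1,3,5] = [3,5] − [1,5] + [1,3],
  ∂[1,3,4] = [3,4] − [1,4] + [1,3].
The resulting 10×10 matrix has rank 6, and its Smith normal form has invariant factors (1,1,1,1,1,1).

The boundary map ∂_3: C_3 → C_2 sends each 3-simplex σ to the alternating sum Σ_i (−1)^i (σ with its i-th vertex removed). For instance
  ∂[2,3,4,5] = [3,4,5] − [2,4,5] + [2,3,5] − [2,3,4],
  ∂[1,2,3,4] = [2,3,4] − [1,3,4] + [1,2,4] − [1,2,3].
The 10×5 boundary matrix has rank 4 and Smith normal form diag(1,1,1,1).

Now H_k = ker ∂_k / im ∂_{k+1}, so:

  H_0: rank C_0 − rank ∂_1 = 5 − 4 = 1, and the invariant factors of ∂_1 are all 1, so H_0 ≅ Z.
  H_1: rank ker ∂_1 − rank ∂_2 = (10 − 4) − 6 = 0, and the invariant factors of ∂_2 are all 1, so H_1 ≅ 0.
  H_2: rank ker ∂_2 − rank ∂_3 = (10 − 6) − 4 = 0, and the invariant factors of ∂_3 are all 1, so H_2 ≅ 0.
  H_3: rank ker ∂_3 − rank ∂_4 = (5 − 4) − 0 = 1, and there is no ∂_4, so H_3 ≅ Z.

Hence the Betti numbers are b_0 = 1, b_1 = 0, b_2 = 0, b_3 = 1.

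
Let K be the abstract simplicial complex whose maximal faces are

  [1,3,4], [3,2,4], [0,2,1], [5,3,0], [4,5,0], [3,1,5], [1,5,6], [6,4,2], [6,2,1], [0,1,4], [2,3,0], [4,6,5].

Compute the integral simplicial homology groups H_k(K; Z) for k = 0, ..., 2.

H_0 ≅ Z,  H_1 ≅ Z/2,  H_2 = 0.

Fix the vertex order 0 < 1 < 2 < 3 < 4 < 5 < 6 and write every simplex with vertices in increasing order. Then dim K = 2 and the simplices of K are:

  0-simplices (7): [0], [1], [2], [3], [4], [5], [6]
  1-simplices (18): [0,1], [0,2], [0,3], [0,4], [0,5], [1,2], [1,3], [1,4], [1,5], [1,6], [2,3], [2,4], [2,6], [3,4], [3,5], [4,5], [4,6], [5,6]
  2-simplices (12): [0,1,2], [0,1,4], [0,2,3], [0,3,5], [0,4,5], [1,2,6], [1,3,4], [1,3,5], [1,5,6], [2,3,4], [2,4,6], [4,5,6]

giving chain groups C_0 ≅ Z^7, C_1 ≅ Z^18, C_2 ≅ Z^12.

Boundary ∂_1: C_1 → C_0 is given by ∂[p,q] = [q] − [p].
This gives a 7×18 integer matrix of rank 6; reducing to Smith normal form yields diagonal entries (1,1,1,1,1,1).

Boundary ∂_2: C_2 → C_1 maps a triangle to the signed sum of its edges. For instance
  ∂[0,4,5] = [4,5] − [0,5] + [0,4],
  ∂[2,3,4] = [3,4] − [2,4] + [2,3].
This gives a 18×12 integer matrix of rank 12; reducing to Smith normal form yields diagonal entries (1,1,1,1,1,1,1,1,1,1,1,2).

Computing H_k = (kernel of ∂_k) / (image of ∂_{k+1}):

  H_0: rank C_0 − rank ∂_1 = 7 − 6 = 1, and the invariant factors of ∂_1 are all 1, so H_0 ≅ Z.
  H_1: rank ker ∂_1 − rank ∂_2 = (18 − 6) − 12 = 0, and ∂_2 has invariant factor 2 > 1, so H_1 ≅ Z/2.
  H_2: rank ker ∂_2 − rank ∂_3 = (12 − 12) − 0 = 0, and there is no ∂_3, so H_2 ≅ 0.

As a check, the Euler characteristic is 7 − 18 + 12 = 1, which agrees with 1 − 0 + 0 = 1.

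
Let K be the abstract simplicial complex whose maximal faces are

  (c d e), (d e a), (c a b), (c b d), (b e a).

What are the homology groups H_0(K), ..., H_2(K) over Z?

Fix the vertex order a < b < c < d < e and write every simplex with vertices in increasing order. Then dim K = 2 and the simplices of K are:

  0-simplices (5): a, b, c, d, e
  1-simplices (10): ab, ac, ad, ae, bc, bd, be, cd, ce, de
  2-simplices (5): abc, abe, ade, bcd, cde

Hence C_0 ≅ Z^5, C_1 ≅ Z^10, C_2 ≅ Z^5.

∂_1: C_1 → C_0 sends each edge [p,q] (with p < q) to q − p. For instance
  ∂bd = d − b.
This gives a 5×10 integer matrix of rank 4; reducing to Smith normal form yields diagonal entries (1,1,1,1).

The boundary map ∂_2: C_2 → C_1 sends each 2-simplex [p,q,r] to [q,r] − [p,r] + [p,q]. For instance
  ∂bcd = cd − bd + bc,
  ∂abc = bc − ac + ab.
As a 10×5 matrix over Z this has rank 5, with invariant factors (1,1,1,1,1).

From H_k ≅ ker(∂_k) / im(∂_{k+1}) we obtain:

  H_0: rank C_0 − rank ∂_1 = 5 − 4 = 1, and the invariant factors of ∂_1 are all 1, so H_0 = Z.
  H_1: rank ker ∂_1 − rank ∂_2 = (10 − 4) − 5 = 1, and the invariant factors of ∂_2 are all 1, so H_1 = Z.
  H_2: rank ker ∂_2 − rank ∂_3 = (5 − 5) − 0 = 0, and there is no ∂_3, so H_2 = 0.

(K is a triangulation of the Möbius band.)

H_0 ≅ Z,  H_1 ≅ Z,  H_2 = 0.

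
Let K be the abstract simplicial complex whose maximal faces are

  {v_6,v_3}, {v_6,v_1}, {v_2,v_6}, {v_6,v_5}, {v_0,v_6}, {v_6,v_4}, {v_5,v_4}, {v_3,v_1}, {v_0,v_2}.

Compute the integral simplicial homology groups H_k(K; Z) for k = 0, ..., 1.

H_0 = Z,  H_1 = Z^3.

Order the vertices as v_0 < v_1 < v_2 < v_3 < v_4 < v_5 < v_6. Listing each simplex with vertices in this order, K has dimension 1 with simplices:

  0-simplices (7): [v_0], [v_1], [v_2], [v_3], [v_4], [v_5], [v_6]
  1-simplices (9): [v_0,v_2], [v_0,v_6], [v_1,v_3], [v_1,v_6], [v_2,v_6], [v_3,v_6], [v_4,v_5], [v_4,v_6], [v_5,v_6]

Hence C_0 ≅ Z^7, C_1 ≅ Z^9.

Boundary ∂_1: C_1 → C_0 maps an edge to its endpoints' difference, ∂[p,q] = q − p.
This gives a 7×9 integer matrix of rank 6; reducing to Smith normal form yields diagonal entries (1,1,1,1,1,1).

Reading off H_k = ker ∂_k / im ∂_{k+1}:

  H_0: rank C_0 − rank ∂_1 = 7 − 6 = 1, and the invariant factors of ∂_1 are all 1, so H_0 ≅ Z.
  H_1: rank ker ∂_1 − rank ∂_2 = (9 − 6) − 0 = 3, and there is no ∂_2, so H_1 ≅ Z^3.

As a check, the Euler characteristic is 7 − 9 = -2, which agrees with 1 − 3 = -2.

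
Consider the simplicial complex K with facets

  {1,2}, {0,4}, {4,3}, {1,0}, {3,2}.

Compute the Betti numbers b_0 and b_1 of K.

b_0 = 1, b_1 = 1.

Order the vertices as 0 < 1 < 2 < 3 < 4. Listing each simplex with vertices in this order, K has dimension 1 with simplices:

  0-simplices (5): [0], [1], [2], [3], [4]
  1-simplices (5): [0,1], [0,4], [1,2], [2,3], [3,4]

so the chain groups are C_0 ≅ Z^5, C_1 ≅ Z^5.

The boundary map ∂_1: C_1 → C_0 sends each edge [p,q] (with p < q) to q − p. For instance
  ∂[0,1] = [1] − [0].
The 5×5 boundary matrix has rank 4 and Smith normal form diag(1,1,1,1).

Reading off H_k = ker ∂_k / im ∂_{k+1}:

  H_0: rank C_0 − rank ∂_1 = 5 − 4 = 1, and the invariant factors of ∂_1 are all 1, so H_0 = Z.
  H_1: rank ker ∂_1 − rank ∂_2 = (5 − 4) − 0 = 1, and there is no ∂_2, so H_1 = Z.

Hence the Betti numbers are b_0 = 1, b_1 = 1.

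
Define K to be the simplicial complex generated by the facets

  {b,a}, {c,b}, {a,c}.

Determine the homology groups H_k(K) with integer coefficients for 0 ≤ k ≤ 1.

We work with the vertex ordering a < b < c. The simplices of K, each written with vertices in increasing order, are:

  0-simplices (3): a, b, c
  1-simplices (3): ab, ac, bc

giving chain groups C_0 ≅ Z^3, C_1 ≅ Z^3.

∂_1: C_1 → C_0 sends each edge [p,q] (with p < q) to q − p.
The resulting 3×3 matrix has rank 2, and its Smith normal form has invariant factors (1,1).

From H_k ≅ ker(∂_k) / im(∂_{k+1}) we obtain:

  H_0: rank C_0 − rank ∂_1 = 3 − 2 = 1, and the invariant factors of ∂_1 are all 1, so H_0 ≅ Z.
  H_1: rank ker ∂_1 − rank ∂_2 = (3 − 2) − 0 = 1, and there is no ∂_2, so H_1 ≅ Z.

(K is a triangulation of the circle S^1.)

H_0 = Z,  H_1 = Z.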